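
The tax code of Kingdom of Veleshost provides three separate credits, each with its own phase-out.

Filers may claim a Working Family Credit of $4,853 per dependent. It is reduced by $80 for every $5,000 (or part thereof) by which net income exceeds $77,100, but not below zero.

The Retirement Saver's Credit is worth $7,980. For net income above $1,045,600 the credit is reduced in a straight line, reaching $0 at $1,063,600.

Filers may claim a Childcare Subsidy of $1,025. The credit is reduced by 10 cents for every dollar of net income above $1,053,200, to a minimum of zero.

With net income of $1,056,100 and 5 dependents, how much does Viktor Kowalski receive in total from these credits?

Working Family Credit: base = 5 × $4,853 = $24,265. income exceeds $77,100 by $979,000, which is 196 full-or-partial $5,000 increments; reduction = 196 × $80 = $15,680, leaving $8,585.
Retirement Saver's Credit: $1,056,100 is $10,500 into a $18,000 phase-out range, leaving 7,500/18,000 of the credit: $7,980 × 7,500/18,000 = $3,325.
Childcare Subsidy: 10% of the $2,900 excess over $1,053,200 is $290; credit = $1,025 − $290 = $735.
Total: $8,585 + $3,325 + $735 = $12,645.

$12,645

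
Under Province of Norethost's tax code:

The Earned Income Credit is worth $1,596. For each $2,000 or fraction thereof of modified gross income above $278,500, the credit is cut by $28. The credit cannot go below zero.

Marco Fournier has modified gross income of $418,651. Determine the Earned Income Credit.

$0

Earned Income Credit: income exceeds $278,500 by $140,151 → 71 increments × $28 = $1,988 ≥ base, so the credit is $0.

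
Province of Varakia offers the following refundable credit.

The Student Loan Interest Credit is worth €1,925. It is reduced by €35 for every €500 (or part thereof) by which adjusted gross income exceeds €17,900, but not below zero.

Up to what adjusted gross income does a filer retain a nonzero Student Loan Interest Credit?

€44,900

After 54 increments the reduction is 54 × €35 = €1,890, leaving €35; one more increment wipes it out. Increment 54 ends at excess 54 × €500 = €27,000, so the highest qualifying income is €17,900 + €27,000 = €44,900.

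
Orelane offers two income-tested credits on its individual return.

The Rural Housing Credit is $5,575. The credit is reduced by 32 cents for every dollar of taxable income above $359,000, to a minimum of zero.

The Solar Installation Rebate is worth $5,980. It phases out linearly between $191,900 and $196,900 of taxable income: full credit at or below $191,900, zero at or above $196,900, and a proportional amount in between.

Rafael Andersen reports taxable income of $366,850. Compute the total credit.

Rural Housing Credit: 32% of the $7,850 excess over $359,000 is $2,512; credit = $5,575 − $2,512 = $3,063.
Solar Installation Rebate: $366,850 is at or above $196,900, so the credit is $0.
Total: $3,063 + $0 = $3,063.

$3,063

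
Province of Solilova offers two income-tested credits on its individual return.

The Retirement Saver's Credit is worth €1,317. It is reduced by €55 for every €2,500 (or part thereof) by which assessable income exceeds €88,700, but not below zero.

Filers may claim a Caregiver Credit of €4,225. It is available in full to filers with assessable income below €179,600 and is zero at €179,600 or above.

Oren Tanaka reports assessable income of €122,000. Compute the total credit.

€4,772

Retirement Saver's Credit: income exceeds €88,700 by €33,300, which is 14 full-or-partial €2,500 increments; reduction = 14 × €55 = €770, leaving €547.
Caregiver Credit: €122,000 is below the €179,600 cutoff, so the full €4,225 applies.
Total: €547 + €4,225 = €4,772.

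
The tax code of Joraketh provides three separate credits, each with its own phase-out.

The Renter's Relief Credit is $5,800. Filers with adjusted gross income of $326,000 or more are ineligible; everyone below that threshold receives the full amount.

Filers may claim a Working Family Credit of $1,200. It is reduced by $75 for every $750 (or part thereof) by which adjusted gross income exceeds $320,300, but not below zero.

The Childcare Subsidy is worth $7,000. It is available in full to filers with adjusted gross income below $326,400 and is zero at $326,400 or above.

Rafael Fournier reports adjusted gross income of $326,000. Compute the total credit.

$7,600

Renter's Relief Credit: $326,000 meets or exceeds the $326,000 cutoff, so the credit is $0.
Working Family Credit: income exceeds $320,300 by $5,700, which is 8 full-or-partial $750 increments; reduction = 8 × $75 = $600, leaving $600.
Childcare Subsidy: $326,000 is below the $326,400 cutoff, so the full $7,000 applies.
Total: $0 + $600 + $7,000 = $7,600.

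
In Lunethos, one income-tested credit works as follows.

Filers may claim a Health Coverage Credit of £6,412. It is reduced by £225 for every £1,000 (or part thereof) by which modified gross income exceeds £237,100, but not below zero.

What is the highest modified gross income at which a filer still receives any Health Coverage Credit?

£265,100

After 28 increments the reduction is 28 × £225 = £6,300, leaving £112; one more increment wipes it out. Increment 28 ends at excess 28 × £1,000 = £28,000, so the highest qualifying income is £237,100 + £28,000 = £265,100.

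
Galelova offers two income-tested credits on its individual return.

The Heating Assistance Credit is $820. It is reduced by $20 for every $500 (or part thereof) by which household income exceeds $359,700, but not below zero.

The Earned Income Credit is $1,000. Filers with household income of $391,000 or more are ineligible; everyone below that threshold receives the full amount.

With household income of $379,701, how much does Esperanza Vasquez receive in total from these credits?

$1,000

Heating Assistance Credit: income exceeds $359,700 by $20,001 → 41 increments × $20 = $820 ≥ base, so the credit is $0.
Earned Income Credit: $379,701 is below the $391,000 cutoff, so the full $1,000 applies.
Total: $0 + $1,000 = $1,000.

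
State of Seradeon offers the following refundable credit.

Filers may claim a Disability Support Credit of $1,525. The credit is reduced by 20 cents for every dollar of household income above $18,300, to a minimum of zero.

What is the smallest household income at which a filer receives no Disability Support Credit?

$25,925

The credit falls by 20% of each dollar above $18,300, so it reaches zero when the excess is $1,525 / 20% = $7,625: income = $18,300 + $7,625 = $25,925.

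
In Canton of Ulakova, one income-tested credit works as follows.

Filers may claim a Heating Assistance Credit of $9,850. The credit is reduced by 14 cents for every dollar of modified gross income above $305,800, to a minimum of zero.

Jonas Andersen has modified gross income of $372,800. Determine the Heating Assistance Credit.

$470

Heating Assistance Credit: 14% of the $67,000 excess over $305,800 is $9,380; credit = $9,850 − $9,380 = $470.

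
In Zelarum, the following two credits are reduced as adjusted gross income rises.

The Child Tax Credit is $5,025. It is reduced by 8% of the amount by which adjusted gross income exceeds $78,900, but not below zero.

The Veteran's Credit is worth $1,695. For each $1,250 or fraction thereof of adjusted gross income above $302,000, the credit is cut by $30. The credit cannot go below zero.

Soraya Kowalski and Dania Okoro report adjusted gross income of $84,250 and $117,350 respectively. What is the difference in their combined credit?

$2,648

Soraya ($84,250): Child Tax Credit: 8% of the $5,350 excess over $78,900 is $428; credit = $5,025 − $428 = $4,597. Veteran's Credit: $84,250 is at or below the $302,000 threshold, so the full $1,695 applies. total $4,597 + $1,695 = $6,292
Dania ($117,350): Child Tax Credit: 8% of the $38,450 excess over $78,900 is $3,076; credit = $5,025 − $3,076 = $1,949. Veteran's Credit: $117,350 is at or below the $302,000 threshold, so the full $1,695 applies. total $1,949 + $1,695 = $3,644
Difference: |$6,292 − $3,644| = $2,648.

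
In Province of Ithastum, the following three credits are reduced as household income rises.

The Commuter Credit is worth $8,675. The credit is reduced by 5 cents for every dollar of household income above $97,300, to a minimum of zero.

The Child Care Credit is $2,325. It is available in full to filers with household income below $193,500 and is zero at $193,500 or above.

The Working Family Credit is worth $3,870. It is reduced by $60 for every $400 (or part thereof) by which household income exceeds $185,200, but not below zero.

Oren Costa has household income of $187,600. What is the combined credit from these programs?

Commuter Credit: 5% of the $90,300 excess over $97,300 is $4,515; credit = $8,675 − $4,515 = $4,160.
Child Care Credit: $187,600 is below the $193,500 cutoff, so the full $2,325 applies.
Working Family Credit: income exceeds $185,200 by $2,400, which is 6 full-or-partial $400 increments; reduction = 6 × $60 = $360, leaving $3,510.
Total: $4,160 + $2,325 + $3,510 = $9,995.

$9,995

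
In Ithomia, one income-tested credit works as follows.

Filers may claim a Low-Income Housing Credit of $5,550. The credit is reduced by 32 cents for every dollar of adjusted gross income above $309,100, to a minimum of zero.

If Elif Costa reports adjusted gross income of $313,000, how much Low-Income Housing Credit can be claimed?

$4,302

Low-Income Housing Credit: 32% of the $3,900 excess over $309,100 is $1,248; credit = $5,550 − $1,248 = $4,302.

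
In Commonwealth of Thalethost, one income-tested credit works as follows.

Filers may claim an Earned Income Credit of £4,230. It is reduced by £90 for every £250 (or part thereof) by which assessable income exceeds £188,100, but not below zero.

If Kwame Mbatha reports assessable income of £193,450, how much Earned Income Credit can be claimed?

£2,250

Earned Income Credit: income exceeds £188,100 by £5,350, which is 22 full-or-partial £250 increments; reduction = 22 × £90 = £1,980, leaving £2,250.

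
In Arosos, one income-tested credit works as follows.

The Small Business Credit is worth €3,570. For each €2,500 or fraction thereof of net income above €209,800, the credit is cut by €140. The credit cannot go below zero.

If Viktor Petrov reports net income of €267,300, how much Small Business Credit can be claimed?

Small Business Credit: income exceeds €209,800 by €57,500, which is 23 full-or-partial €2,500 increments; reduction = 23 × €140 = €3,220, leaving €350.

€350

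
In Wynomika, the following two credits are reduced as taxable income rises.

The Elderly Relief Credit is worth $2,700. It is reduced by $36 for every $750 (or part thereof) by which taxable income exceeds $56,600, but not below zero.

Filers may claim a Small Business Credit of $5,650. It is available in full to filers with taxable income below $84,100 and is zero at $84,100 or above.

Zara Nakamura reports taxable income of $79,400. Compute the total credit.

$7,234

Elderly Relief Credit: income exceeds $56,600 by $22,800, which is 31 full-or-partial $750 increments; reduction = 31 × $36 = $1,116, leaving $1,584.
Small Business Credit: $79,400 is below the $84,100 cutoff, so the full $5,650 applies.
Total: $1,584 + $5,650 = $7,234.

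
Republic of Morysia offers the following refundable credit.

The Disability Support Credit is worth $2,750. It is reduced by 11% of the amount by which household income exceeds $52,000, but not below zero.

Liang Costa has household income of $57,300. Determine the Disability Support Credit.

Disability Support Credit: 11% of the $5,300 excess over $52,000 is $583; credit = $2,750 − $583 = $2,167.

$2,167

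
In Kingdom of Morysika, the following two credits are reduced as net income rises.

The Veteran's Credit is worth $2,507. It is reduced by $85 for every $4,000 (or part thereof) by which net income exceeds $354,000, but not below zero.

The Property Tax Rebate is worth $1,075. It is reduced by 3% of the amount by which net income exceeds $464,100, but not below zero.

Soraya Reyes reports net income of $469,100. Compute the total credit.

Veteran's Credit: income exceeds $354,000 by $115,100, which is 29 full-or-partial $4,000 increments; reduction = 29 × $85 = $2,465, leaving $42.
Property Tax Rebate: 3% of the $5,000 excess over $464,100 is $150; credit = $1,075 − $150 = $925.
Total: $42 + $925 = $967.

$967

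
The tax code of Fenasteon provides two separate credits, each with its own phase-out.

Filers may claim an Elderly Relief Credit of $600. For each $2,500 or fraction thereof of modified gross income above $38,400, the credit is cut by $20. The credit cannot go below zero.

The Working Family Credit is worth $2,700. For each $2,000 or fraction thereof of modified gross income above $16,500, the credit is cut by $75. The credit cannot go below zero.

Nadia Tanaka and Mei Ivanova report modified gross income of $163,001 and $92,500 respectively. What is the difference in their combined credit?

Nadia ($163,001): Elderly Relief Credit: income exceeds $38,400 by $124,601 → 50 increments × $20 = $1,000 ≥ base, so the credit is $0. Working Family Credit: income exceeds $16,500 by $146,501 → 74 increments × $75 = $5,550 ≥ base, so the credit is $0. total $0 + $0 = $0
Mei ($92,500): Elderly Relief Credit: income exceeds $38,400 by $54,100, which is 22 full-or-partial $2,500 increments; reduction = 22 × $20 = $440, leaving $160. Working Family Credit: income exceeds $16,500 by $76,000 → 38 increments × $75 = $2,850 ≥ base, so the credit is $0. total $160 + $0 = $160
Difference: |$0 − $160| = $160.

$160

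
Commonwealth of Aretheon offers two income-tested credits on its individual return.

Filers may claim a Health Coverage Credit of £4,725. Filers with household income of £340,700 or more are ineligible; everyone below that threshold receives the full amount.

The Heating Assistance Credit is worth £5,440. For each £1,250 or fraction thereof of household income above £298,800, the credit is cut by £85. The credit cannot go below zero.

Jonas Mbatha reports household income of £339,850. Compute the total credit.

£7,360

Health Coverage Credit: £339,850 is below the £340,700 cutoff, so the full £4,725 applies.
Heating Assistance Credit: income exceeds £298,800 by £41,050, which is 33 full-or-partial £1,250 increments; reduction = 33 × £85 = £2,805, leaving £2,635.
Total: £4,725 + £2,635 = £7,360.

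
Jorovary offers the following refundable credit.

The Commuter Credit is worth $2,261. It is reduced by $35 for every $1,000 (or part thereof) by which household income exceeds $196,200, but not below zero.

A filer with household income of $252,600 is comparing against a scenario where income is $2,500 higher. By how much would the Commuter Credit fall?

$70

At $252,600 — income exceeds $196,200 by $56,400, which is 57 full-or-partial $1,000 increments; reduction = 57 × $35 = $1,995, leaving $266.
At $255,100 — income exceeds $196,200 by $58,900, which is 59 full-or-partial $1,000 increments; reduction = 59 × $35 = $2,065, leaving $196.
Lost: $266 − $196 = $70.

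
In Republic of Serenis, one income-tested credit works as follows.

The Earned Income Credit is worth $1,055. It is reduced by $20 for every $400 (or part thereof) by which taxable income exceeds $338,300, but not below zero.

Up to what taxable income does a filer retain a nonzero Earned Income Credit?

After 52 increments the reduction is 52 × $20 = $1,040, leaving $15; one more increment wipes it out. Increment 52 ends at excess 52 × $400 = $20,800, so the highest qualifying income is $338,300 + $20,800 = $359,100.

$359,100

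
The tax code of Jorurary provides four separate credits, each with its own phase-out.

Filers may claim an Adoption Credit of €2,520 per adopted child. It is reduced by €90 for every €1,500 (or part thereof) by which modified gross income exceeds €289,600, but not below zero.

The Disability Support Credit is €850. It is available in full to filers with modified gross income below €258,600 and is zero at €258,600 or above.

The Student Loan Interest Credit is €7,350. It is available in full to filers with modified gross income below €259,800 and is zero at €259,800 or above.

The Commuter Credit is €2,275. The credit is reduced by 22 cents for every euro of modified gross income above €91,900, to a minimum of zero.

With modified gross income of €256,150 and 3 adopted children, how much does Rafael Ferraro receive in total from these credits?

€15,760

Adoption Credit: base = 3 × €2,520 = €7,560. €256,150 is at or below the €289,600 threshold, so the full €7,560 applies.
Disability Support Credit: €256,150 is below the €258,600 cutoff, so the full €850 applies.
Student Loan Interest Credit: €256,150 is below the €259,800 cutoff, so the full €7,350 applies.
Commuter Credit: 22% of the €164,250 excess over €91,900 is €36,135 ≥ base, so the credit is €0.
Total: €7,560 + €850 + €7,350 + €0 = €15,760.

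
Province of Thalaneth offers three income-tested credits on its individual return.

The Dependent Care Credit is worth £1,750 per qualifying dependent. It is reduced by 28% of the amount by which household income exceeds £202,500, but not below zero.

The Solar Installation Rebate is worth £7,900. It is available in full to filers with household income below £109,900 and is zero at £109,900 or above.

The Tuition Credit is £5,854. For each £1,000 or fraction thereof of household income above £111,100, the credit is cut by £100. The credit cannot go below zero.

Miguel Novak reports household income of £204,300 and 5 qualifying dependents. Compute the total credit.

Dependent Care Credit: base = 5 × £1,750 = £8,750. 28% of the £1,800 excess over £202,500 is £504; credit = £8,750 − £504 = £8,246.
Solar Installation Rebate: £204,300 meets or exceeds the £109,900 cutoff, so the credit is £0.
Tuition Credit: income exceeds £111,100 by £93,200 → 94 increments × £100 = £9,400 ≥ base, so the credit is £0.
Total: £8,246 + £0 + £0 = £8,246.

£8,246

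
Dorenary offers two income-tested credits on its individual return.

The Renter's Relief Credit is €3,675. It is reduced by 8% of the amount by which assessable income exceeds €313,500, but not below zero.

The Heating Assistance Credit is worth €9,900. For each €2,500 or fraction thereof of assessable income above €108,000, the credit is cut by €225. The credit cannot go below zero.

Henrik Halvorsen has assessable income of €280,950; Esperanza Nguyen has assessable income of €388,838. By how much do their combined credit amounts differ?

€3,675

Henrik (€280,950): Renter's Relief Credit: €280,950 is at or below the €313,500 threshold, so the full €3,675 applies. Heating Assistance Credit: income exceeds €108,000 by €172,950 → 70 increments × €225 = €15,750 ≥ base, so the credit is €0. total €3,675 + €0 = €3,675
Esperanza (€388,838): Renter's Relief Credit: 8% of the €75,338 excess over €313,500 is €6,027.04 ≥ base, so the credit is €0. Heating Assistance Credit: income exceeds €108,000 by €280,838 → 113 increments × €225 = €25,425 ≥ base, so the credit is €0. total €0 + €0 = €0
Difference: |€3,675 − €0| = €3,675.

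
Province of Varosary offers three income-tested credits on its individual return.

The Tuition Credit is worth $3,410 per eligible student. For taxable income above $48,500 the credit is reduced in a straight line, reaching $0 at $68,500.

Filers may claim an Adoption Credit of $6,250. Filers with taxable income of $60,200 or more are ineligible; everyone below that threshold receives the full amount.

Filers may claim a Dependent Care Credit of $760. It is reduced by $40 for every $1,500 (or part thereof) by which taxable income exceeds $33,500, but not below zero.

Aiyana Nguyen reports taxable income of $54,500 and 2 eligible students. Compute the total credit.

Tuition Credit: base = 2 × $3,410 = $6,820. $54,500 is $6,000 into a $20,000 phase-out range, leaving 14,000/20,000 of the credit: $6,820 × 14,000/20,000 = $4,774.
Adoption Credit: $54,500 is below the $60,200 cutoff, so the full $6,250 applies.
Dependent Care Credit: income exceeds $33,500 by $21,000, which is 14 full-or-partial $1,500 increments; reduction = 14 × $40 = $560, leaving $200.
Total: $4,774 + $6,250 + $200 = $11,224.

$11,224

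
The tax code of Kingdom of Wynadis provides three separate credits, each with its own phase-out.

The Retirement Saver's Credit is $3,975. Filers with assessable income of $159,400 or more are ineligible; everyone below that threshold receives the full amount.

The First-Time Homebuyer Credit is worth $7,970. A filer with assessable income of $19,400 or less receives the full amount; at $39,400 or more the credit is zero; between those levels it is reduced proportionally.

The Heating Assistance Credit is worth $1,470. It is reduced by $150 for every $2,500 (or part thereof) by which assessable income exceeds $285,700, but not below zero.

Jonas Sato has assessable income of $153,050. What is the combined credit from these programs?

Retirement Saver's Credit: $153,050 is below the $159,400 cutoff, so the full $3,975 applies.
First-Time Homebuyer Credit: $153,050 is at or above $39,400, so the credit is $0.
Heating Assistance Credit: $153,050 is at or below the $285,700 threshold, so the full $1,470 applies.
Total: $3,975 + $0 + $1,470 = $5,445.

$5,445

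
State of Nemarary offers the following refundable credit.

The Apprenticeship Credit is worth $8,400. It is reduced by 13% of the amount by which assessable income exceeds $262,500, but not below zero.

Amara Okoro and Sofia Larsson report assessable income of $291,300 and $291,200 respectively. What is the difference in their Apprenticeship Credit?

$13

Amara ($291,300): Apprenticeship Credit: 13% of the $28,800 excess over $262,500 is $3,744; credit = $8,400 − $3,744 = $4,656.
Sofia ($291,200): Apprenticeship Credit: 13% of the $28,700 excess over $262,500 is $3,731; credit = $8,400 − $3,731 = $4,669.
Difference: |$4,656 − $4,669| = $13.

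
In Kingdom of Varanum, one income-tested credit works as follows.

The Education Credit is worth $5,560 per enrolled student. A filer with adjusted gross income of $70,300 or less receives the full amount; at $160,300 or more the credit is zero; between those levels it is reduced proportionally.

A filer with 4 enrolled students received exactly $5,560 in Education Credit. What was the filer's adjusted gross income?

Full credit = 4 × $5,560 = $22,240.
$5,560 is 5,560/22,240 of the full $22,240, so 16,680/22,240 of the $90,000 range has been used: income = $70,300 + $90,000 × 16,680/22,240 = $137,800.

$137,800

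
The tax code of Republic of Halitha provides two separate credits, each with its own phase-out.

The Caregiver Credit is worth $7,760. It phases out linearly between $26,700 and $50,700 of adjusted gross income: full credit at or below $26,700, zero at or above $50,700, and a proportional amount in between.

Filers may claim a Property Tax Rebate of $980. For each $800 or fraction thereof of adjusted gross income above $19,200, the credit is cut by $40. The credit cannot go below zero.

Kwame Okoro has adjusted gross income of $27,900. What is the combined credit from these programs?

$7,912

Caregiver Credit: $27,900 is $1,200 into a $24,000 phase-out range, leaving 22,800/24,000 of the credit: $7,760 × 22,800/24,000 = $7,372.
Property Tax Rebate: income exceeds $19,200 by $8,700, which is 11 full-or-partial $800 increments; reduction = 11 × $40 = $440, leaving $540.
Total: $7,372 + $540 = $7,912.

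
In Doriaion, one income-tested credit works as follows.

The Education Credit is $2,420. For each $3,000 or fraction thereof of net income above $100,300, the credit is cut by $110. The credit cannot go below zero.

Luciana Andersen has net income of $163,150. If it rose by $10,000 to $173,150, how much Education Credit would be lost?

$110

At $163,150 — income exceeds $100,300 by $62,850, which is 21 full-or-partial $3,000 increments; reduction = 21 × $110 = $2,310, leaving $110.
At $173,150 — income exceeds $100,300 by $72,850 → 25 increments × $110 = $2,750 ≥ base, so the credit is $0.
Lost: $110 − $0 = $110.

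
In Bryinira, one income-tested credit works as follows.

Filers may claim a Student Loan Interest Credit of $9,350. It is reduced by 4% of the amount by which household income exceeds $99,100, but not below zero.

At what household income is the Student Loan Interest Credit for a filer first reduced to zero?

$332,850

The credit falls by 4% of each dollar above $99,100, so it reaches zero when the excess is $9,350 / 4% = $233,750: income = $99,100 + $233,750 = $332,850.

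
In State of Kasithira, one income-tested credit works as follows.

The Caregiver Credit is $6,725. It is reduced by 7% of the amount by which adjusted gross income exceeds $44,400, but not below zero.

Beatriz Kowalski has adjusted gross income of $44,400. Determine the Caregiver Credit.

$6,725

Caregiver Credit: $44,400 is at or below the $44,400 threshold, so the full $6,725 applies.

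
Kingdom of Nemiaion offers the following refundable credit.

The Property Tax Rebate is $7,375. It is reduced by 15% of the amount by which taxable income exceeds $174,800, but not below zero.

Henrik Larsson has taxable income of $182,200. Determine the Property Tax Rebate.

$6,265

Property Tax Rebate: 15% of the $7,400 excess over $174,800 is $1,110; credit = $7,375 − $1,110 = $6,265.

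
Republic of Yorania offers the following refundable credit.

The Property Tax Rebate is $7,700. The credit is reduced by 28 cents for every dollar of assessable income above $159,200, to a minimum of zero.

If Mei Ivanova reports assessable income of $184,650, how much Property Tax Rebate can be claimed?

Property Tax Rebate: 28% of the $25,450 excess over $159,200 is $7,126; credit = $7,700 − $7,126 = $574.

$574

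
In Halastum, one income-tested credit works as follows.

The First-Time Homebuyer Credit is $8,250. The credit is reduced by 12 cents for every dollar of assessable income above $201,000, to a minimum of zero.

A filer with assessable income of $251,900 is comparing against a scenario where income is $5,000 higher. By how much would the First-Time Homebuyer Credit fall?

$600

At $251,900 — 12% of the $50,900 excess over $201,000 is $6,108; credit = $8,250 − $6,108 = $2,142.
At $256,900 — 12% of the $55,900 excess over $201,000 is $6,708; credit = $8,250 − $6,708 = $1,542.
Lost: $2,142 − $1,542 = $600.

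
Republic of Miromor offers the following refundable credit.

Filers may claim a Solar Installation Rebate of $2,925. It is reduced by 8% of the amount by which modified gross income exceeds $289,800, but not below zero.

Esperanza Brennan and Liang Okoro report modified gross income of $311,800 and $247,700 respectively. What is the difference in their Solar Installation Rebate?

$1,760

Esperanza ($311,800): Solar Installation Rebate: 8% of the $22,000 excess over $289,800 is $1,760; credit = $2,925 − $1,760 = $1,165.
Liang ($247,700): Solar Installation Rebate: $247,700 is at or below the $289,800 threshold, so the full $2,925 applies.
Difference: |$1,165 − $2,925| = $1,760.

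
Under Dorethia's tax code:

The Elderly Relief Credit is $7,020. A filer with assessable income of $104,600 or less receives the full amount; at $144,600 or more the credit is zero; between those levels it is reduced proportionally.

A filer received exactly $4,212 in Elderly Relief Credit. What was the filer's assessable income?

$4,212 is 4,212/7,020 of the full $7,020, so 2,808/7,020 of the $40,000 range has been used: income = $104,600 + $40,000 × 2,808/7,020 = $120,600.

$120,600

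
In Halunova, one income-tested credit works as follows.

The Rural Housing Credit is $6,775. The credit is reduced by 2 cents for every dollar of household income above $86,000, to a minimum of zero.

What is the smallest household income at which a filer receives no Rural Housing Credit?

The credit falls by 2% of each dollar above $86,000, so it reaches zero when the excess is $6,775 / 2% = $338,750: income = $86,000 + $338,750 = $424,750.

$424,750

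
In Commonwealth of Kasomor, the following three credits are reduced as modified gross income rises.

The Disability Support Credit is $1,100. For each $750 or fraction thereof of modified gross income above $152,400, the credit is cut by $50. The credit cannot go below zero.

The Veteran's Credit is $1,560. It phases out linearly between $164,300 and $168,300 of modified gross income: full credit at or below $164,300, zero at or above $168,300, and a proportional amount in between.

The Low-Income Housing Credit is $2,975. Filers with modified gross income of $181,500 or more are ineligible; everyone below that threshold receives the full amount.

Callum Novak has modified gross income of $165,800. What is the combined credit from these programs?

Disability Support Credit: income exceeds $152,400 by $13,400, which is 18 full-or-partial $750 increments; reduction = 18 × $50 = $900, leaving $200.
Veteran's Credit: $165,800 is $1,500 into a $4,000 phase-out range, leaving 2,500/4,000 of the credit: $1,560 × 2,500/4,000 = $975.
Low-Income Housing Credit: $165,800 is below the $181,500 cutoff, so the full $2,975 applies.
Total: $200 + $975 + $2,975 = $4,150.

$4,150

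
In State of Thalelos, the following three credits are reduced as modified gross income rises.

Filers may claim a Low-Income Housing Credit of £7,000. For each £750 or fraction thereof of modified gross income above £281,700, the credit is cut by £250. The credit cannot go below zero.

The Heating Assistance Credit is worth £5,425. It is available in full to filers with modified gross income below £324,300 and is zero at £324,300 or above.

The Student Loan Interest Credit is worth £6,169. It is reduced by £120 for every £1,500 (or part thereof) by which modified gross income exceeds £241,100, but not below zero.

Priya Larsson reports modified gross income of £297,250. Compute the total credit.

Low-Income Housing Credit: income exceeds £281,700 by £15,550, which is 21 full-or-partial £750 increments; reduction = 21 × £250 = £5,250, leaving £1,750.
Heating Assistance Credit: £297,250 is below the £324,300 cutoff, so the full £5,425 applies.
Student Loan Interest Credit: income exceeds £241,100 by £56,150, which is 38 full-or-partial £1,500 increments; reduction = 38 × £120 = £4,560, leaving £1,609.
Total: £1,750 + £5,425 + £1,609 = £8,784.

£8,784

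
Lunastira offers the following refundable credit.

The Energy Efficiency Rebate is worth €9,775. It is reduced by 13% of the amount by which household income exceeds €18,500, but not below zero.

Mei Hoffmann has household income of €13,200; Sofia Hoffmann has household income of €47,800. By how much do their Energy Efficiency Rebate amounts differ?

€3,809

Mei (€13,200): Energy Efficiency Rebate: €13,200 is at or below the €18,500 threshold, so the full €9,775 applies.
Sofia (€47,800): Energy Efficiency Rebate: 13% of the €29,300 excess over €18,500 is €3,809; credit = €9,775 − €3,809 = €5,966.
Difference: |€9,775 − €5,966| = €3,809.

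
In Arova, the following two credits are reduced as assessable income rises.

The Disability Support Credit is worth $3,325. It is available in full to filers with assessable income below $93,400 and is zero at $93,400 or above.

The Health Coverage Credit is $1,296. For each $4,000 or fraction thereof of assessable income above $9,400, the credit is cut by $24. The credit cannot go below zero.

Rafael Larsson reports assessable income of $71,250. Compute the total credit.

$4,237

Disability Support Credit: $71,250 is below the $93,400 cutoff, so the full $3,325 applies.
Health Coverage Credit: income exceeds $9,400 by $61,850, which is 16 full-or-partial $4,000 increments; reduction = 16 × $24 = $384, leaving $912.
Total: $3,325 + $912 = $4,237.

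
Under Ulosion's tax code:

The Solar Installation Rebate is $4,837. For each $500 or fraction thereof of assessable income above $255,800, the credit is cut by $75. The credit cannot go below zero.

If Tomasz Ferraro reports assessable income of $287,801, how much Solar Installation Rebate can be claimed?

$0

Solar Installation Rebate: income exceeds $255,800 by $32,001 → 65 increments × $75 = $4,875 ≥ base, so the credit is $0.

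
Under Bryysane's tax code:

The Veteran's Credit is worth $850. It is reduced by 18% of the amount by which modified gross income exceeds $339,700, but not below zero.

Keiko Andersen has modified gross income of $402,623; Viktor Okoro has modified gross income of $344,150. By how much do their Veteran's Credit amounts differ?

Keiko ($402,623): Veteran's Credit: 18% of the $62,923 excess over $339,700 is $11,326.14 ≥ base, so the credit is $0.
Viktor ($344,150): Veteran's Credit: 18% of the $4,450 excess over $339,700 is $801; credit = $850 − $801 = $49.
Difference: |$0 − $49| = $49.

$49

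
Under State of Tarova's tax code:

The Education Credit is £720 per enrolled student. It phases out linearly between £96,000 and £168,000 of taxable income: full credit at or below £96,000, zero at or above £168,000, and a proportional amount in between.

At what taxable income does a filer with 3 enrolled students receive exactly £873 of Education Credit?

Full credit = 3 × £720 = £2,160.
£873 is 873/2,160 of the full £2,160, so 1,287/2,160 of the £72,000 range has been used: income = £96,000 + £72,000 × 1,287/2,160 = £138,900.

£138,900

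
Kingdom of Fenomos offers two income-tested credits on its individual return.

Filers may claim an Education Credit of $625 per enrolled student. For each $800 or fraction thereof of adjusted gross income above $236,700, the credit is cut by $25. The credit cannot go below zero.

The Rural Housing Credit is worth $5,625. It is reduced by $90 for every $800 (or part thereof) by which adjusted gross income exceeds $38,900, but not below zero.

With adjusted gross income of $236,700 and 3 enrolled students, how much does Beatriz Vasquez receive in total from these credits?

$1,875

Education Credit: base = 3 × $625 = $1,875. $236,700 is at or below the $236,700 threshold, so the full $1,875 applies.
Rural Housing Credit: income exceeds $38,900 by $197,800 → 248 increments × $90 = $22,320 ≥ base, so the credit is $0.
Total: $1,875 + $0 = $1,875.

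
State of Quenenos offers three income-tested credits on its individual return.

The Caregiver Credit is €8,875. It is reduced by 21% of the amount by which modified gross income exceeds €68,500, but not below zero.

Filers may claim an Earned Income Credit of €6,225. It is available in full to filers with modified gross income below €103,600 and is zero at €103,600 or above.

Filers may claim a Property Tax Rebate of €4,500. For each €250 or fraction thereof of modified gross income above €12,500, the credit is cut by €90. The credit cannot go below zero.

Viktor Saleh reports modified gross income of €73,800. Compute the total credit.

€13,987

Caregiver Credit: 21% of the €5,300 excess over €68,500 is €1,113; credit = €8,875 − €1,113 = €7,762.
Earned Income Credit: €73,800 is below the €103,600 cutoff, so the full €6,225 applies.
Property Tax Rebate: income exceeds €12,500 by €61,300 → 246 increments × €90 = €22,140 ≥ base, so the credit is €0.
Total: €7,762 + €6,225 + €0 = €13,987.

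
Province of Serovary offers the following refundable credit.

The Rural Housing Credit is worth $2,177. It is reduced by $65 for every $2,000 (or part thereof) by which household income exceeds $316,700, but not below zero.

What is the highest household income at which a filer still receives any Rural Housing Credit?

After 33 increments the reduction is 33 × $65 = $2,145, leaving $32; one more increment wipes it out. Increment 33 ends at excess 33 × $2,000 = $66,000, so the highest qualifying income is $316,700 + $66,000 = $382,700.

$382,700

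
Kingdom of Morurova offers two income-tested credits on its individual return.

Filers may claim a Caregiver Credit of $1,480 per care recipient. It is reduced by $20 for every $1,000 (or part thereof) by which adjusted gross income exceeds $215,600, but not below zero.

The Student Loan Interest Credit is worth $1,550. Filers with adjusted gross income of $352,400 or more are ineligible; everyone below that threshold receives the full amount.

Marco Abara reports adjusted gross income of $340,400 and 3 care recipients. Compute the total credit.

Caregiver Credit: base = 3 × $1,480 = $4,440. income exceeds $215,600 by $124,800, which is 125 full-or-partial $1,000 increments; reduction = 125 × $20 = $2,500, leaving $1,940.
Student Loan Interest Credit: $340,400 is below the $352,400 cutoff, so the full $1,550 applies.
Total: $1,940 + $1,550 = $3,490.

$3,490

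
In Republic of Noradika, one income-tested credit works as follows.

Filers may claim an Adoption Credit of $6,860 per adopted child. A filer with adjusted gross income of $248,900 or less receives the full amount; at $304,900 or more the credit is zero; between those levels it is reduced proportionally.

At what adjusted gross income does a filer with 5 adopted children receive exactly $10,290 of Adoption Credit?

Full credit = 5 × $6,860 = $34,300.
$10,290 is 10,290/34,300 of the full $34,300, so 24,010/34,300 of the $56,000 range has been used: income = $248,900 + $56,000 × 24,010/34,300 = $288,100.

$288,100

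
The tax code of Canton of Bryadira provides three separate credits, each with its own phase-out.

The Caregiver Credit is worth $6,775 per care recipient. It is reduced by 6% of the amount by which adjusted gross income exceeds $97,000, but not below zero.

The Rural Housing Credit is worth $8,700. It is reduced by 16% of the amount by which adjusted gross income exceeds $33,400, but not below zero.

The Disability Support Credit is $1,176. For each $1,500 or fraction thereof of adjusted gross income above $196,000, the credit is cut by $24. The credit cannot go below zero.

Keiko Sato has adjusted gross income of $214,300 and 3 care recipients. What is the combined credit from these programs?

Caregiver Credit: base = 3 × $6,775 = $20,325. 6% of the $117,300 excess over $97,000 is $7,038; credit = $20,325 − $7,038 = $13,287.
Rural Housing Credit: 16% of the $180,900 excess over $33,400 is $28,944 ≥ base, so the credit is $0.
Disability Support Credit: income exceeds $196,000 by $18,300, which is 13 full-or-partial $1,500 increments; reduction = 13 × $24 = $312, leaving $864.
Total: $13,287 + $0 + $864 = $14,151.

$14,151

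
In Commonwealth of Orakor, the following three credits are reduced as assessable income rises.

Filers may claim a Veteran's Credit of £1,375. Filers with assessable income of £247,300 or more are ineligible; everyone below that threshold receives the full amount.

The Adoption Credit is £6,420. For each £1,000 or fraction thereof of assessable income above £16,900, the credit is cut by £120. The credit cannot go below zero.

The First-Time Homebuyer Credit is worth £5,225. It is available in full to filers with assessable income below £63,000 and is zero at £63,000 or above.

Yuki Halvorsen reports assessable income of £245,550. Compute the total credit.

Veteran's Credit: £245,550 is below the £247,300 cutoff, so the full £1,375 applies.
Adoption Credit: income exceeds £16,900 by £228,650 → 229 increments × £120 = £27,480 ≥ base, so the credit is £0.
First-Time Homebuyer Credit: £245,550 meets or exceeds the £63,000 cutoff, so the credit is £0.
Total: £1,375 + £0 + £0 = £1,375.

£1,375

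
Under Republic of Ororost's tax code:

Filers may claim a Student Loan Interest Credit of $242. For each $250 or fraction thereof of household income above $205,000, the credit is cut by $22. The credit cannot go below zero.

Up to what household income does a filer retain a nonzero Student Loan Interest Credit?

$207,500

After 10 increments the reduction is 10 × $22 = $220, leaving $22; one more increment wipes it out. Increment 10 ends at excess 10 × $250 = $2,500, so the highest qualifying income is $205,000 + $2,500 = $207,500.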